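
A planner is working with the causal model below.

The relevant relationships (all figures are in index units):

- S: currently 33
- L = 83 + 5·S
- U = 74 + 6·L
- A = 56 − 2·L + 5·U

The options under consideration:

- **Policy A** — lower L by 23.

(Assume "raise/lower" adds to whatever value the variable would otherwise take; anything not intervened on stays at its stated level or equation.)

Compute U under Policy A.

Policy A (L − 23):
  S = 33
  L = 83 + 5·33 (−23 from intervention) = 225
  U = 74 + 6·225 = 1424

1424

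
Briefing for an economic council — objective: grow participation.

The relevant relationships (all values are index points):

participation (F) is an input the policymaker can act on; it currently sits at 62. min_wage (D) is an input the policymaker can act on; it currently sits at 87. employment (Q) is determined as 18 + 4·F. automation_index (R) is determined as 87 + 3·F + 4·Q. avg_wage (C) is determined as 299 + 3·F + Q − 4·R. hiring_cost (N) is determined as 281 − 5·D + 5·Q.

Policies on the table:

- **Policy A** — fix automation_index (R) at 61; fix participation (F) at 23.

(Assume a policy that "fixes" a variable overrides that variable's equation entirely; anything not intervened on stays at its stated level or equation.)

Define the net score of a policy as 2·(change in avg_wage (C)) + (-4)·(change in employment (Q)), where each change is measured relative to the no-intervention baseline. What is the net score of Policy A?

10286

Baseline:
  F = 62
  Q = 18 + 4·62 = 266
  R = 87 + 3·62 + 4·266 = 1337
  C = 299 + 3·62 + 266 − 4·1337 = -4597
Policy A (R := 61, F := 23):
  F = 23
  Q = 18 + 4·23 = 110
  R = 61
  C = 299 + 3·23 + 110 − 4·61 = 234
ΔC = 234 − (-4597) = 4831; ΔQ = 110 − 266 = -156
Score = 2·4831 + (-4)·(-156) = 10286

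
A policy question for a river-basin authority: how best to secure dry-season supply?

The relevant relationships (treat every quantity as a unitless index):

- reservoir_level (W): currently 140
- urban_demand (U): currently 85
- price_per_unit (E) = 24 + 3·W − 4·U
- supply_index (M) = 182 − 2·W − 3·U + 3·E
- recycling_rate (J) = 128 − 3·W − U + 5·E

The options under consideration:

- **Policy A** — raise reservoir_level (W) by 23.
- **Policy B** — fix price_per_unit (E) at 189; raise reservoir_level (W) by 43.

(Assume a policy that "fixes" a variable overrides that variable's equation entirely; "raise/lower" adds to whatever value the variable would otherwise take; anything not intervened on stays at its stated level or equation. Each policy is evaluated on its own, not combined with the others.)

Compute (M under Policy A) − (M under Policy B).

Policy A (W + 23):
  W = 140 + 23 = 163
  U = 85
  E = 24 + 3·163 − 4·85 = 173
  M = 182 − 2·163 − 3·85 + 3·173 = 120
Policy B (E := 189, W + 43):
  W = 140 + 43 = 183
  U = 85
  E = 189
  M = 182 − 2·183 − 3·85 + 3·189 = 128
M: 120 − 128 = -8

-8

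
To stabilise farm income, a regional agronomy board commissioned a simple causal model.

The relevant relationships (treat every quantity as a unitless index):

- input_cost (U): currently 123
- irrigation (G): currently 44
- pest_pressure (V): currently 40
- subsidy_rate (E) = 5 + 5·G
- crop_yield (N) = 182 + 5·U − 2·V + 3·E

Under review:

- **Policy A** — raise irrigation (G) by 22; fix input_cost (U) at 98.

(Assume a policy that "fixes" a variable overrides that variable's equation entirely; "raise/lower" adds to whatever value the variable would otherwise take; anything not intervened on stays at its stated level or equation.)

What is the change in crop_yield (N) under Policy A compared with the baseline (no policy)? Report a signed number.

Baseline:
  U = 123
  G = 44
  V = 40
  E = 5 + 5·44 = 225
  N = 182 + 5·123 − 2·40 + 3·225 = 1392
Policy A (G + 22, U := 98):
  U = 98
  G = 44 + 22 = 66
  V = 40
  E = 5 + 5·66 = 335
  N = 182 + 5·98 − 2·40 + 3·335 = 1597
Change in N: 1597 − 1392 = 205

205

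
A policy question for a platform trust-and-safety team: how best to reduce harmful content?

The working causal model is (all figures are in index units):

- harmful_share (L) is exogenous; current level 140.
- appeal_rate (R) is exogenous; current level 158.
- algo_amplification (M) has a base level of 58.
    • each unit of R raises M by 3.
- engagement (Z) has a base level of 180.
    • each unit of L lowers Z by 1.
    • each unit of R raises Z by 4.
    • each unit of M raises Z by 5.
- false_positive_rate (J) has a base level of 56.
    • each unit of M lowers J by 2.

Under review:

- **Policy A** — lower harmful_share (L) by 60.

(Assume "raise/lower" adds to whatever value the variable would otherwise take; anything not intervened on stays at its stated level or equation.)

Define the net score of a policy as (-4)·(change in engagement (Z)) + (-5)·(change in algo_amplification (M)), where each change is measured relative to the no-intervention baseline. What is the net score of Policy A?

Baseline:
  L = 140
  R = 158
  M = 58 + 3·158 = 532
  Z = 180 − 140 + 4·158 + 5·532 = 3332
Policy A (L − 60):
  L = 140 − 60 = 80
  R = 158
  M = 58 + 3·158 = 532
  Z = 180 − 80 + 4·158 + 5·532 = 3392
ΔZ = 3392 − 3332 = 60; ΔM = 532 − 532 = 0
Score = (-4)·60 + (-5)·0 = -240

-240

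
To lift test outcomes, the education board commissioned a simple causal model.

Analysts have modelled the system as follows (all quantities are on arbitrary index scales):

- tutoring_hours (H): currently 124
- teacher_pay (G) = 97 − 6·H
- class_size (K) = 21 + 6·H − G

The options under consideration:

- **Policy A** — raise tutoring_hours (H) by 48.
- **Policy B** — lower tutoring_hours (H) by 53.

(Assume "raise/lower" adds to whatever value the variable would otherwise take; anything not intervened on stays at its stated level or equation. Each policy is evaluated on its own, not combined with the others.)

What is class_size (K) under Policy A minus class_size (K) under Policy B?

Policy A (H + 48):
  H = 124 + 48 = 172
  G = 97 − 6·172 = -935
  K = 21 + 6·172 − (-935) = 1988
Policy B (H − 53):
  H = 124 − 53 = 71
  G = 97 − 6·71 = -329
  K = 21 + 6·71 − (-329) = 776
K: 1988 − 776 = 1212

1212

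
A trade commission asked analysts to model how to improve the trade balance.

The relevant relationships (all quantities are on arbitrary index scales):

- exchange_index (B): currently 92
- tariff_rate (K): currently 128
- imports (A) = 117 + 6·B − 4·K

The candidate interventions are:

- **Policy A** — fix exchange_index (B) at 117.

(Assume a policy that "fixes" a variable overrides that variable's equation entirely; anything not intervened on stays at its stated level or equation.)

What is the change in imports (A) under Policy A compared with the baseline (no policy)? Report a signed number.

150

Baseline:
  B = 92
  K = 128
  A = 117 + 6·92 − 4·128 = 157
Policy A (B := 117):
  B = 117
  K = 128
  A = 117 + 6·117 − 4·128 = 307
Change in A: 307 − 157 = 150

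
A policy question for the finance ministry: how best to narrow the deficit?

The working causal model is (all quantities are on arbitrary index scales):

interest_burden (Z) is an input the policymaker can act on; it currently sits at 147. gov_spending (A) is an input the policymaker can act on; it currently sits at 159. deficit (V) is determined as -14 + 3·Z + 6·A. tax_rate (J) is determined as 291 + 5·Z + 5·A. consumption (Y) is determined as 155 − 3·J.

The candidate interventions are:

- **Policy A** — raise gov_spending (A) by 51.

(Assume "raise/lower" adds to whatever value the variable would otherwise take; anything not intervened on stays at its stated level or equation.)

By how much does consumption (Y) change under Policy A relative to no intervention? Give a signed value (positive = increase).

-765

Baseline:
  Z = 147
  A = 159
  J = 291 + 5·147 + 5·159 = 1821
  Y = 155 − 3·1821 = -5308
Policy A (A + 51):
  Z = 147
  A = 159 + 51 = 210
  J = 291 + 5·147 + 5·210 = 2076
  Y = 155 − 3·2076 = -6073
Change in Y: -6073 − (-5308) = -765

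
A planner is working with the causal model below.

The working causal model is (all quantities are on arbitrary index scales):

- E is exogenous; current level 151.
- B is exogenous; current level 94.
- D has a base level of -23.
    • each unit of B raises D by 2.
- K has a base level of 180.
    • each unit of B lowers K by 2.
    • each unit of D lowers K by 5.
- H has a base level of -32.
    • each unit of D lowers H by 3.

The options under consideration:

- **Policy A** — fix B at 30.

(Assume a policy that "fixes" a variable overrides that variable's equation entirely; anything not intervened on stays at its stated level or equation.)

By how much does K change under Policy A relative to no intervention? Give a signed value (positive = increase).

Baseline:
  B = 94
  D = -23 + 2·94 = 165
  K = 180 − 2·94 − 5·165 = -833
Policy A (B := 30):
  B = 30
  D = -23 + 2·30 = 37
  K = 180 − 2·30 − 5·37 = -65
Change in K: -65 − (-833) = 768

768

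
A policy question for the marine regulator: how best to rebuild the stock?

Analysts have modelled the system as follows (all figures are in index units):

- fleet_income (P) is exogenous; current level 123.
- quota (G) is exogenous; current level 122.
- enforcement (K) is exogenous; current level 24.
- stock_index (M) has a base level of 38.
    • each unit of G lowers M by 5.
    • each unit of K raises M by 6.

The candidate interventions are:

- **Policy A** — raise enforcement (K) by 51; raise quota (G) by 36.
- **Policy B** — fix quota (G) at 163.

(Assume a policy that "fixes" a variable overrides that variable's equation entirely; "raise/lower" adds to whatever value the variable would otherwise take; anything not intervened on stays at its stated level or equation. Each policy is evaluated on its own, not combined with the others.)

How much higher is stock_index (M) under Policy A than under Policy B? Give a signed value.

331

Policy A (K + 51, G + 36):
  G = 122 + 36 = 158
  K = 24 + 51 = 75
  M = 38 − 5·158 + 6·75 = -302
Policy B (G := 163):
  G = 163
  K = 24
  M = 38 − 5·163 + 6·24 = -633
M: -302 − (-633) = 331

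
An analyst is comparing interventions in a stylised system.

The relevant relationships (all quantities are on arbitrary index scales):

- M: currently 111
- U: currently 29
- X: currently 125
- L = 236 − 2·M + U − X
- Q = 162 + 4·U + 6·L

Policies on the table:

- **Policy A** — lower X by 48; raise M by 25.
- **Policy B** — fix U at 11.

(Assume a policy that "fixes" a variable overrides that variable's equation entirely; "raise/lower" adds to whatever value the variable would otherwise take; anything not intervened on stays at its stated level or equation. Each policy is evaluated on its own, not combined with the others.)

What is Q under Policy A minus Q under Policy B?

Policy A (X − 48, M + 25):
  M = 111 + 25 = 136
  U = 29
  X = 125 − 48 = 77
  L = 236 − 2·136 + 29 − 77 = -84
  Q = 162 + 4·29 + 6·(-84) = -226
Policy B (U := 11):
  M = 111
  U = 11
  X = 125
  L = 236 − 2·111 + 11 − 125 = -100
  Q = 162 + 4·11 + 6·(-100) = -394
Q: -226 − (-394) = 168

168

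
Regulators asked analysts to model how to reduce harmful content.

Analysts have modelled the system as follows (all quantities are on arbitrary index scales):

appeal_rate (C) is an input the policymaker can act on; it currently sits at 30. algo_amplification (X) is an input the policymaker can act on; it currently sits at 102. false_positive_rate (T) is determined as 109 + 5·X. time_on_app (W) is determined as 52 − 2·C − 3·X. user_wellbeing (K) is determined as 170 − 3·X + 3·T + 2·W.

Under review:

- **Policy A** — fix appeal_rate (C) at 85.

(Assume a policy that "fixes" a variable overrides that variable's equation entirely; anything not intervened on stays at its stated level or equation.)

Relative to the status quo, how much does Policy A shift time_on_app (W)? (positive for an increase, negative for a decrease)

Baseline:
  C = 30
  X = 102
  W = 52 − 2·30 − 3·102 = -314
Policy A (C := 85):
  C = 85
  X = 102
  W = 52 − 2·85 − 3·102 = -424
Change in W: -424 − (-314) = -110

-110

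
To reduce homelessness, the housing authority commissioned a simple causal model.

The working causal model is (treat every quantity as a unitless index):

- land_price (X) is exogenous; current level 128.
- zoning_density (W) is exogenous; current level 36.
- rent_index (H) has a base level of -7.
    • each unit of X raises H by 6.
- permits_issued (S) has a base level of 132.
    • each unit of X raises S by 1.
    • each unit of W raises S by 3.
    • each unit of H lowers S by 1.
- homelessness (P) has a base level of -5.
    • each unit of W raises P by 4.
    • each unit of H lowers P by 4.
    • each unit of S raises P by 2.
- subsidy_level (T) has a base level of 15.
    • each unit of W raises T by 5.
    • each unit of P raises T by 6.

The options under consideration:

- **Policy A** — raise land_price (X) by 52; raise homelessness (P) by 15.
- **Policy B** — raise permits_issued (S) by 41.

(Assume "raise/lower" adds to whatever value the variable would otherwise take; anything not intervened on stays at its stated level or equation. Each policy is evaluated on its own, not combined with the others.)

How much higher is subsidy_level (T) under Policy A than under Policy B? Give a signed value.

-11010

Policy A (X + 52, P + 15):
  X = 128 + 52 = 180
  W = 36
  H = -7 + 6·180 = 1073
  S = 132 + 180 + 3·36 − 1073 = -653
  P = -5 + 4·36 − 4·1073 + 2·(-653) (+15 from intervention) = -5444
  T = 15 + 5·36 + 6·(-5444) = -32469
Policy B (S + 41):
  X = 128
  W = 36
  H = -7 + 6·128 = 761
  S = 132 + 128 + 3·36 − 761 (+41 from intervention) = -352
  P = -5 + 4·36 − 4·761 + 2·(-352) = -3609
  T = 15 + 5·36 + 6·(-3609) = -21459
T: -32469 − (-21459) = -11010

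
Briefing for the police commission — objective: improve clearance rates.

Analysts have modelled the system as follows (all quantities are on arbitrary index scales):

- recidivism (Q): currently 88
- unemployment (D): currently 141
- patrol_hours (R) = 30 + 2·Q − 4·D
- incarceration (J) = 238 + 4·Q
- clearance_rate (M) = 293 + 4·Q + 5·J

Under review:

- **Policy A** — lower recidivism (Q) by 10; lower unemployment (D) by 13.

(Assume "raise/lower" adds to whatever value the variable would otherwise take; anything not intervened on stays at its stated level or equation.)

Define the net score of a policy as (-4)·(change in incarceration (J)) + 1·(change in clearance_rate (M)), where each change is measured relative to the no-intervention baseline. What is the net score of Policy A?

Baseline:
  Q = 88
  J = 238 + 4·88 = 590
  M = 293 + 4·88 + 5·590 = 3595
Policy A (Q − 10, D − 13):
  Q = 88 − 10 = 78
  J = 238 + 4·78 = 550
  M = 293 + 4·78 + 5·550 = 3355
ΔJ = 550 − 590 = -40; ΔM = 3355 − 3595 = -240
Score = (-4)·(-40) + 1·(-240) = -80

-80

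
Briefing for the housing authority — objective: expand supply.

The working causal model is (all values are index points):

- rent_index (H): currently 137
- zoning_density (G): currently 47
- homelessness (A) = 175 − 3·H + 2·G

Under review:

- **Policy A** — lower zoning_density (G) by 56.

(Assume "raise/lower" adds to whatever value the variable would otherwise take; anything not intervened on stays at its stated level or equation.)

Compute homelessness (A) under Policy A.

Policy A (G − 56):
  H = 137
  G = 47 − 56 = -9
  A = 175 − 3·137 + 2·(-9) = -254

-254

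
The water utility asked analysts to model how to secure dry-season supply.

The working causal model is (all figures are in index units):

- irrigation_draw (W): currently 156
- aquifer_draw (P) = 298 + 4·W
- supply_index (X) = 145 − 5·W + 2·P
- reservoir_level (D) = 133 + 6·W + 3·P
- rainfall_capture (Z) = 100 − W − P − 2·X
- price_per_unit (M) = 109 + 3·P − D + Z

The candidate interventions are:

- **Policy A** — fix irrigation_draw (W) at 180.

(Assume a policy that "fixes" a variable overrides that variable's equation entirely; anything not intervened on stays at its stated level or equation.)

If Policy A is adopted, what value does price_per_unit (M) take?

-4764

Policy A (W := 180):
  W = 180
  P = 298 + 4·180 = 1018
  X = 145 − 5·180 + 2·1018 = 1281
  D = 133 + 6·180 + 3·1018 = 4267
  Z = 100 − 180 − 1018 − 2·1281 = -3660
  M = 109 + 3·1018 − 4267 + (-3660) = -4764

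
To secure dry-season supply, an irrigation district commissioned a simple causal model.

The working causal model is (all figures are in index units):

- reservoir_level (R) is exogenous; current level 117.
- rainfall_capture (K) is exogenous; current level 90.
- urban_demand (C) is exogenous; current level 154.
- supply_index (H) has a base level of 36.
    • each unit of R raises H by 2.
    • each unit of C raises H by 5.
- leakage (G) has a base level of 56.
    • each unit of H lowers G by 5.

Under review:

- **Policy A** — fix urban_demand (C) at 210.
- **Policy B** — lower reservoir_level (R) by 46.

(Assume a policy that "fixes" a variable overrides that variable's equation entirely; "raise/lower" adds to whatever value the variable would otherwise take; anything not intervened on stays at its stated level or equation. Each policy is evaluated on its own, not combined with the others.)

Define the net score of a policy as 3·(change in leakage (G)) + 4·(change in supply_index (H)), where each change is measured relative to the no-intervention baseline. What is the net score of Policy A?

-3080

Baseline:
  R = 117
  C = 154
  H = 36 + 2·117 + 5·154 = 1040
  G = 56 − 5·1040 = -5144
Policy A (C := 210):
  R = 117
  C = 210
  H = 36 + 2·117 + 5·210 = 1320
  G = 56 − 5·1320 = -6544
ΔG = -6544 − (-5144) = -1400; ΔH = 1320 − 1040 = 280
Score = 3·(-1400) + 4·280 = -3080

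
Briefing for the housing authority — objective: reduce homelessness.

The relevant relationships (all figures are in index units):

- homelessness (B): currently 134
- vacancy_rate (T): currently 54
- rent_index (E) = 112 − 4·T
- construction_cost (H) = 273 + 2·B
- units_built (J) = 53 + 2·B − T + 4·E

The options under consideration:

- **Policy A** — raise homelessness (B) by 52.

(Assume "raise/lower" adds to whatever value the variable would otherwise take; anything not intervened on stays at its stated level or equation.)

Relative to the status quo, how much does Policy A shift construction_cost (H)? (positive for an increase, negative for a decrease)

Baseline:
  B = 134
  H = 273 + 2·134 = 541
Policy A (B + 52):
  B = 134 + 52 = 186
  H = 273 + 2·186 = 645
Change in H: 645 − 541 = 104

104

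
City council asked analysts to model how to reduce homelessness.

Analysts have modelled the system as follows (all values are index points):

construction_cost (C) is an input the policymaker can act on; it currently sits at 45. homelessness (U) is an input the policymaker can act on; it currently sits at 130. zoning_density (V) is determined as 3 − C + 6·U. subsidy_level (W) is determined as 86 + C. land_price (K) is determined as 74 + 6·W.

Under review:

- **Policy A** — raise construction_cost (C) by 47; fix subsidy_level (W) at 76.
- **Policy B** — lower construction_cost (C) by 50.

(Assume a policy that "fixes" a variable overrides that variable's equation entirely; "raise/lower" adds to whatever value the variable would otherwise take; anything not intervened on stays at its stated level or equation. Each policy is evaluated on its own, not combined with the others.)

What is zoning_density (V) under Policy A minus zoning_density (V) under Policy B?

Policy A (C + 47, W := 76):
  C = 45 + 47 = 92
  U = 130
  V = 3 − 92 + 6·130 = 691
Policy B (C − 50):
  C = 45 − 50 = -5
  U = 130
  V = 3 − (-5) + 6·130 = 788
V: 691 − 788 = -97

-97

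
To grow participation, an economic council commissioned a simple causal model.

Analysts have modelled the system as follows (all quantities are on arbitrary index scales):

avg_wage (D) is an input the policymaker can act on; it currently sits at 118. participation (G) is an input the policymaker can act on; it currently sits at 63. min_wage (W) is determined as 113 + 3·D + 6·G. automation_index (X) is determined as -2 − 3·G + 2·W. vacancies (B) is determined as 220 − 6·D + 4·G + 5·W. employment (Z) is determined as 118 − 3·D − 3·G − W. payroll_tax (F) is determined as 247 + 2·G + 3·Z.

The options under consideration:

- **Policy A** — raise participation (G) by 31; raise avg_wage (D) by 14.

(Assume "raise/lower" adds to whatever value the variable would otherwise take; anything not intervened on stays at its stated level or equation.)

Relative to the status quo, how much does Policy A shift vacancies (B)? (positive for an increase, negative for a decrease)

1180

Baseline:
  D = 118
  G = 63
  W = 113 + 3·118 + 6·63 = 845
  B = 220 − 6·118 + 4·63 + 5·845 = 3989
Policy A (G + 31, D + 14):
  D = 118 + 14 = 132
  G = 63 + 31 = 94
  W = 113 + 3·132 + 6·94 = 1073
  B = 220 − 6·132 + 4·94 + 5·1073 = 5169
Change in B: 5169 − 3989 = 1180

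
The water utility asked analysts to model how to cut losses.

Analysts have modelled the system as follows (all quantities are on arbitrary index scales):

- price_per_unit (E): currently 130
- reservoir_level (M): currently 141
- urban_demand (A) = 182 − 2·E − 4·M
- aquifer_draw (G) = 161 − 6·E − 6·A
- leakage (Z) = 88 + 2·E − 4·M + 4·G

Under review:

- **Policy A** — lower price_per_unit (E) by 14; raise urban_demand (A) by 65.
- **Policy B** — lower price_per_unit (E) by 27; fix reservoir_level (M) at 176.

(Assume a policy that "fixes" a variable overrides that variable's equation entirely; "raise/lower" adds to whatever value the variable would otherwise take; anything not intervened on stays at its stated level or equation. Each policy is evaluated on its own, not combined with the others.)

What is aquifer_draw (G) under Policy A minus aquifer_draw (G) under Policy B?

-1152

Policy A (E − 14, A + 65):
  E = 130 − 14 = 116
  M = 141
  A = 182 − 2·116 − 4·141 (+65 from intervention) = -549
  G = 161 − 6·116 − 6·(-549) = 2759
Policy B (E − 27, M := 176):
  E = 130 − 27 = 103
  M = 176
  A = 182 − 2·103 − 4·176 = -728
  G = 161 − 6·103 − 6·(-728) = 3911
G: 2759 − 3911 = -1152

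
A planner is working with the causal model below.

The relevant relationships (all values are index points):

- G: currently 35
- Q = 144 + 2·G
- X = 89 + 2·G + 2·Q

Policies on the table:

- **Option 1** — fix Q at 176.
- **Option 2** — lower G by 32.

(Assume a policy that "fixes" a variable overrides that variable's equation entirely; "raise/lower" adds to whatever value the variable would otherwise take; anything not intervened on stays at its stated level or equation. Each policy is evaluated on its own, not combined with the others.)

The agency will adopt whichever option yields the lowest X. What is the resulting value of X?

Option 1 (Q := 176):
  G = 35
  Q = 176
  X = 89 + 2·35 + 2·176 = 511
Option 2 (G − 32):
  G = 35 − 32 = 3
  Q = 144 + 2·3 = 150
  X = 89 + 2·3 + 2·150 = 395
Comparing — Option 1: X=511, Option 2: X=395. Lowest is 395 (Option 2).

395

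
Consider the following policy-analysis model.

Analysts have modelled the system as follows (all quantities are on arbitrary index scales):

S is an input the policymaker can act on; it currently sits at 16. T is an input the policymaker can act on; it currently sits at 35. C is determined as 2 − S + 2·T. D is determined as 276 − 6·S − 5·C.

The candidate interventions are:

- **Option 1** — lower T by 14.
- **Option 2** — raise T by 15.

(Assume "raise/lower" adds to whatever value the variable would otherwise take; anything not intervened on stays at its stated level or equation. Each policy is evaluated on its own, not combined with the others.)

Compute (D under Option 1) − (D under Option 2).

290

Option 1 (T − 14):
  S = 16
  T = 35 − 14 = 21
  C = 2 − 16 + 2·21 = 28
  D = 276 − 6·16 − 5·28 = 40
Option 2 (T + 15):
  S = 16
  T = 35 + 15 = 50
  C = 2 − 16 + 2·50 = 86
  D = 276 − 6·16 − 5·86 = -250
D: 40 − (-250) = 290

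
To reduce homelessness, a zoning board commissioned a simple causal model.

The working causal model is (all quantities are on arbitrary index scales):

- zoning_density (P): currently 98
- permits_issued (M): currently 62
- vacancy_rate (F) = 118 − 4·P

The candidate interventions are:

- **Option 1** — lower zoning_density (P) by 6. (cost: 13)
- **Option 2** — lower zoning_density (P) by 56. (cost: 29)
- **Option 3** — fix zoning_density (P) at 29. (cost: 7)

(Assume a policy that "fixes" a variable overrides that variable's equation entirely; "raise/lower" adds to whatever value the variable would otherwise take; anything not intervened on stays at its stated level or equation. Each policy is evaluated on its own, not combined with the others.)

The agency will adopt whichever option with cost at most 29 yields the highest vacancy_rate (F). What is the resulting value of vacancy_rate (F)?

Option 1 (P − 6):
  P = 98 − 6 = 92
  F = 118 − 4·92 = -250
Option 2 (P − 56):
  P = 98 − 56 = 42
  F = 118 − 4·42 = -50
Option 3 (P := 29):
  P = 29
  F = 118 − 4·29 = 2
Comparing — Option 1: F=-250, Option 2: F=-50, Option 3: F=2. Highest is 2 (Option 3).

2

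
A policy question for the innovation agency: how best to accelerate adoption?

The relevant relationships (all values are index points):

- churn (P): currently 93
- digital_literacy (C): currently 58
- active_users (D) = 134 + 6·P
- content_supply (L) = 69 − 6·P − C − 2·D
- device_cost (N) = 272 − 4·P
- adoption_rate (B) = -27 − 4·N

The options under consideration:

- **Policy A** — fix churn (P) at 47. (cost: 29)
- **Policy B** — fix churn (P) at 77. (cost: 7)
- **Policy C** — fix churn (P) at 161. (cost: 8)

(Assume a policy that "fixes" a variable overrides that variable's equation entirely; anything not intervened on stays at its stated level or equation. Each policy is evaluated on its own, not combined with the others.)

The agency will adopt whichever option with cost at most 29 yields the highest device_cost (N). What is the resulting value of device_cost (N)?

84

Policy A (P := 47):
  P = 47
  N = 272 − 4·47 = 84
Policy B (P := 77):
  P = 77
  N = 272 − 4·77 = -36
Policy C (P := 161):
  P = 161
  N = 272 − 4·161 = -372
Comparing — Policy A: N=84, Policy B: N=-36, Policy C: N=-372. Highest is 84 (Policy A).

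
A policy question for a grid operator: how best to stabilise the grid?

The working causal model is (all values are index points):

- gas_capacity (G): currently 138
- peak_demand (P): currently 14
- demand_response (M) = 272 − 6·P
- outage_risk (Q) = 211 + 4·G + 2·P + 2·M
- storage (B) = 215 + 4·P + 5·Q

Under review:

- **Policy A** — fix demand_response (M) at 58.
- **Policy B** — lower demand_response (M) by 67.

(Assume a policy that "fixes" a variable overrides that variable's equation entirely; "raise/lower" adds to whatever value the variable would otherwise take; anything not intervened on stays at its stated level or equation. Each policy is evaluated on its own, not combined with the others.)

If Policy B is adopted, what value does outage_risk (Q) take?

1033

Policy B (M − 67):
  G = 138
  P = 14
  M = 272 − 6·14 (−67 from intervention) = 121
  Q = 211 + 4·138 + 2·14 + 2·121 = 1033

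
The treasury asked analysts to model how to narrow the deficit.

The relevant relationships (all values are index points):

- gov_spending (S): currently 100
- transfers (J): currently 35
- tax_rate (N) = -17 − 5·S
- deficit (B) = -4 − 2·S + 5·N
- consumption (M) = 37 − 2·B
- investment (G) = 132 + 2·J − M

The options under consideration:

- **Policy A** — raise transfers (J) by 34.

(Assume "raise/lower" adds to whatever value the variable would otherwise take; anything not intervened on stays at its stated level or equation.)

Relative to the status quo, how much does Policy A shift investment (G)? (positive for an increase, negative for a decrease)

Baseline:
  S = 100
  J = 35
  N = -17 − 5·100 = -517
  B = -4 − 2·100 + 5·(-517) = -2789
  M = 37 − 2·(-2789) = 5615
  G = 132 + 2·35 − 5615 = -5413
Policy A (J + 34):
  S = 100
  J = 35 + 34 = 69
  N = -17 − 5·100 = -517
  B = -4 − 2·100 + 5·(-517) = -2789
  M = 37 − 2·(-2789) = 5615
  G = 132 + 2·69 − 5615 = -5345
Change in G: -5345 − (-5413) = 68

68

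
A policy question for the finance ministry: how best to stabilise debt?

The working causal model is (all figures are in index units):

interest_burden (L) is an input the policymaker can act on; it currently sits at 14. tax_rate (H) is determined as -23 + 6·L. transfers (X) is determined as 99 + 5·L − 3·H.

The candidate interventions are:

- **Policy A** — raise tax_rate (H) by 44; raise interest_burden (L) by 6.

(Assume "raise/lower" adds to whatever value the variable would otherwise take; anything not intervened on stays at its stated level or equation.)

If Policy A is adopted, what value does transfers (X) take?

Policy A (H + 44, L + 6):
  L = 14 + 6 = 20
  H = -23 + 6·20 (+44 from intervention) = 141
  X = 99 + 5·20 − 3·141 = -224

-224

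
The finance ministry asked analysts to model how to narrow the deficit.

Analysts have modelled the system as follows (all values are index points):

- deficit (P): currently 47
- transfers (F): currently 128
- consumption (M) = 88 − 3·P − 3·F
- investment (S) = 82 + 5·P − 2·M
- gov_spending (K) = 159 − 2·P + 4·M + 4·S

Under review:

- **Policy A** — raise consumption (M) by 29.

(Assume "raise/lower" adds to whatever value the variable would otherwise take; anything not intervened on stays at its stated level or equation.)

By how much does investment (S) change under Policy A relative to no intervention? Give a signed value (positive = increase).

-58

Baseline:
  P = 47
  F = 128
  M = 88 − 3·47 − 3·128 = -437
  S = 82 + 5·47 − 2·(-437) = 1191
Policy A (M + 29):
  P = 47
  F = 128
  M = 88 − 3·47 − 3·128 (+29 from intervention) = -408
  S = 82 + 5·47 − 2·(-408) = 1133
Change in S: 1133 − 1191 = -58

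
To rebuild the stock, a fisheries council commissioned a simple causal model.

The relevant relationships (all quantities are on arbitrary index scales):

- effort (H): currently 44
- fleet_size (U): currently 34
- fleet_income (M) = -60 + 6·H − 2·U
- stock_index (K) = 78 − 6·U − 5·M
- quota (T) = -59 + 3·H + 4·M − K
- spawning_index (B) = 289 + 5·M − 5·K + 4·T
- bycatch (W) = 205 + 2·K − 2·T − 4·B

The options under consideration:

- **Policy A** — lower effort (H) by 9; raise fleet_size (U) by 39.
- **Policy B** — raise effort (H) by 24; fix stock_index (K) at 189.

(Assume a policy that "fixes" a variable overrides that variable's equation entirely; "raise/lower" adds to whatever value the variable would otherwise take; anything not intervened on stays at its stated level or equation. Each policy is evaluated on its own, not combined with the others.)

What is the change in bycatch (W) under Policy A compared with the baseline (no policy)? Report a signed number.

29670

Baseline:
  H = 44
  U = 34
  M = -60 + 6·44 − 2·34 = 136
  K = 78 − 6·34 − 5·136 = -806
  T = -59 + 3·44 + 4·136 − (-806) = 1423
  B = 289 + 5·136 − 5·(-806) + 4·1423 = 10691
  W = 205 + 2·(-806) − 2·1423 − 4·10691 = -47017
Policy A (H − 9, U + 39):
  H = 44 − 9 = 35
  U = 34 + 39 = 73
  M = -60 + 6·35 − 2·73 = 4
  K = 78 − 6·73 − 5·4 = -380
  T = -59 + 3·35 + 4·4 − (-380) = 442
  B = 289 + 5·4 − 5·(-380) + 4·442 = 3977
  W = 205 + 2·(-380) − 2·442 − 4·3977 = -17347
Change in W: -17347 − (-47017) = 29670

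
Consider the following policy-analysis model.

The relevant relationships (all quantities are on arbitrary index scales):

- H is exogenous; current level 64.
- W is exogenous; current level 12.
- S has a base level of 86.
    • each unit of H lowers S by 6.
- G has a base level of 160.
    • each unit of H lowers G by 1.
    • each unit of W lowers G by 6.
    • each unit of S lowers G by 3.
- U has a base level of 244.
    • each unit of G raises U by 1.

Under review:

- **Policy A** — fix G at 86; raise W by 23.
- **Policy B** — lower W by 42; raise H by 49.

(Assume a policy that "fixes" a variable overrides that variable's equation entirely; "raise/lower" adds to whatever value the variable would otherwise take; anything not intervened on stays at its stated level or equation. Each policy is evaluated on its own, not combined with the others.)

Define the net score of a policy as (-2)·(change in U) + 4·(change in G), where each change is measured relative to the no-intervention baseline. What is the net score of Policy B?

2170

Baseline:
  H = 64
  W = 12
  S = 86 − 6·64 = -298
  G = 160 − 64 − 6·12 − 3·(-298) = 918
  U = 244 + 918 = 1162
Policy B (W − 42, H + 49):
  H = 64 + 49 = 113
  W = 12 − 42 = -30
  S = 86 − 6·113 = -592
  G = 160 − 113 − 6·(-30) − 3·(-592) = 2003
  U = 244 + 2003 = 2247
ΔU = 2247 − 1162 = 1085; ΔG = 2003 − 918 = 1085
Score = (-2)·1085 + 4·1085 = 2170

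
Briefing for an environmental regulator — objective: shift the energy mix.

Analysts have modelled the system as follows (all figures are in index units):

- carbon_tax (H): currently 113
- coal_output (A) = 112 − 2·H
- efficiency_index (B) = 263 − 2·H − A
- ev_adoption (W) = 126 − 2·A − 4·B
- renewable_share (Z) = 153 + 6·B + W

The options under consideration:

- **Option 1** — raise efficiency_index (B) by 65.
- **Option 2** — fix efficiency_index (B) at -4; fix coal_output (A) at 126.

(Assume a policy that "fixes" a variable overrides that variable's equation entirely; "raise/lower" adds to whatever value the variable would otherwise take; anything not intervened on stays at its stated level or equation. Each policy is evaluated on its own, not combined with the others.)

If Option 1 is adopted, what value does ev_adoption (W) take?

-510

Option 1 (B + 65):
  H = 113
  A = 112 − 2·113 = -114
  B = 263 − 2·113 − (-114) (+65 from intervention) = 216
  W = 126 − 2·(-114) − 4·216 = -510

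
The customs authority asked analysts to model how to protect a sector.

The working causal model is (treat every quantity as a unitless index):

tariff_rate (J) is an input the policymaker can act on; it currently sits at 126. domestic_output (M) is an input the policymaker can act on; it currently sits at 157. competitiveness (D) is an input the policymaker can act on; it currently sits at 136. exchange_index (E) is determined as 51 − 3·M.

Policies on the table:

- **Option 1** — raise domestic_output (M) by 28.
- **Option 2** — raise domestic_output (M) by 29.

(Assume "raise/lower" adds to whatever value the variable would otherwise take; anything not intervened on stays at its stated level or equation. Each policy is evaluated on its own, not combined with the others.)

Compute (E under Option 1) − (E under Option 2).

3

Option 1 (M + 28):
  M = 157 + 28 = 185
  E = 51 − 3·185 = -504
Option 2 (M + 29):
  M = 157 + 29 = 186
  E = 51 − 3·186 = -507
E: -504 − (-507) = 3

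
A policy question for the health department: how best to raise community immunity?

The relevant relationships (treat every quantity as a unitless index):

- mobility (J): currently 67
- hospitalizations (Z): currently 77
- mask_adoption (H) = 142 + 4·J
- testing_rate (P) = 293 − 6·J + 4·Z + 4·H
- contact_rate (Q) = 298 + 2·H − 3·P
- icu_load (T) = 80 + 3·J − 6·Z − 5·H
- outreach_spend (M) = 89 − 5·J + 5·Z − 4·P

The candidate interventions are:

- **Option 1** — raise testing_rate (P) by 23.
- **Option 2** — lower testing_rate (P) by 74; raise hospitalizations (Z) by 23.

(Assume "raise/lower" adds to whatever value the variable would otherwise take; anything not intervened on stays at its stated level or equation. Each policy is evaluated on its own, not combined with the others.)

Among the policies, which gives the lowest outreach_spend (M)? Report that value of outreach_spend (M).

Option 1 (P + 23):
  J = 67
  Z = 77
  H = 142 + 4·67 = 410
  P = 293 − 6·67 + 4·77 + 4·410 (+23 from intervention) = 1862
  M = 89 − 5·67 + 5·77 − 4·1862 = -7309
Option 2 (P − 74, Z + 23):
  J = 67
  Z = 77 + 23 = 100
  H = 142 + 4·67 = 410
  P = 293 − 6·67 + 4·100 + 4·410 (−74 from intervention) = 1857
  M = 89 − 5·67 + 5·100 − 4·1857 = -7174
Comparing — Option 1: M=-7309, Option 2: M=-7174. Lowest is -7309 (Option 1).

-7309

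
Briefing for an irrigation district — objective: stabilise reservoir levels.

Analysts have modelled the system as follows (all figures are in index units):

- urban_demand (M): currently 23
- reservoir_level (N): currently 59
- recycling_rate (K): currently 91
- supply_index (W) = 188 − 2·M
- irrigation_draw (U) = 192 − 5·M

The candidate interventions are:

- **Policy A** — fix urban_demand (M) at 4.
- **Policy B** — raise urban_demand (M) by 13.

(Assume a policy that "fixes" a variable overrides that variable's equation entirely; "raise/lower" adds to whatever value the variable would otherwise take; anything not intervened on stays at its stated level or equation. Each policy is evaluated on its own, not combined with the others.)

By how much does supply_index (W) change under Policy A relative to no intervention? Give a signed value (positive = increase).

Baseline:
  M = 23
  W = 188 − 2·23 = 142
Policy A (M := 4):
  M = 4
  W = 188 − 2·4 = 180
Change in W: 180 − 142 = 38

38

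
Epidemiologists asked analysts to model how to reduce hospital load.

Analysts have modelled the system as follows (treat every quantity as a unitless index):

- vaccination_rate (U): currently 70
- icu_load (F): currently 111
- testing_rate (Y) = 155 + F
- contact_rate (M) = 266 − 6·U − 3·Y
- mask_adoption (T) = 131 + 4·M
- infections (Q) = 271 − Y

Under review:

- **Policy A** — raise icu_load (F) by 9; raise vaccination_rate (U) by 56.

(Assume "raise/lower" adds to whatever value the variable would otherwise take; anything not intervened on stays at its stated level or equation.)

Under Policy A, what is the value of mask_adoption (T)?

-5129

Policy A (F + 9, U + 56):
  U = 70 + 56 = 126
  F = 111 + 9 = 120
  Y = 155 + 120 = 275
  M = 266 − 6·126 − 3·275 = -1315
  T = 131 + 4·(-1315) = -5129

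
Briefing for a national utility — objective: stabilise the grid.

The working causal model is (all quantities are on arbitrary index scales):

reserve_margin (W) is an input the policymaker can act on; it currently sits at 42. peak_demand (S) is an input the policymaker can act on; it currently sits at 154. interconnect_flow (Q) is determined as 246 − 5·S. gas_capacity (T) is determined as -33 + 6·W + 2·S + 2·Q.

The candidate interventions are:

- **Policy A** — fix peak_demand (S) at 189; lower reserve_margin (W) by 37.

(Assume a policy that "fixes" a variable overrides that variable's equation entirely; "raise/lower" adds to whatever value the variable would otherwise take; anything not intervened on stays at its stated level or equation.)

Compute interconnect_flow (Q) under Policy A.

-699

Policy A (S := 189, W − 37):
  S = 189
  Q = 246 − 5·189 = -699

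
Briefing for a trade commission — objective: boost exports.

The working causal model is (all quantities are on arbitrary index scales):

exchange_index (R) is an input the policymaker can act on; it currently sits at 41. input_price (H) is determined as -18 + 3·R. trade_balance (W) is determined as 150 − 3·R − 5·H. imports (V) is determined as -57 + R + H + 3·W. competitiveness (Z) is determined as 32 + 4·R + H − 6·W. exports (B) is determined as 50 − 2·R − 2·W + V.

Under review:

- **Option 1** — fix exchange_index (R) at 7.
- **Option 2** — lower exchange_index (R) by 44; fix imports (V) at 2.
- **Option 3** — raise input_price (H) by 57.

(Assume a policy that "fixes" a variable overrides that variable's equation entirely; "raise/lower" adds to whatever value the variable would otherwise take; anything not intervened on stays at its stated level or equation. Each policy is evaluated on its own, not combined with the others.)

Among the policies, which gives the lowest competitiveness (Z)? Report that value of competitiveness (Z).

-1771

Option 1 (R := 7):
  R = 7
  H = -18 + 3·7 = 3
  W = 150 − 3·7 − 5·3 = 114
  Z = 32 + 4·7 + 3 − 6·114 = -621
Option 2 (R − 44, V := 2):
  R = 41 − 44 = -3
  H = -18 + 3·(-3) = -27
  W = 150 − 3·(-3) − 5·(-27) = 294
  Z = 32 + 4·(-3) + (-27) − 6·294 = -1771
Option 3 (H + 57):
  R = 41
  H = -18 + 3·41 (+57 from intervention) = 162
  W = 150 − 3·41 − 5·162 = -783
  Z = 32 + 4·41 + 162 − 6·(-783) = 5056
Comparing — Option 1: Z=-621, Option 2: Z=-1771, Option 3: Z=5056. Lowest is -1771 (Option 2).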